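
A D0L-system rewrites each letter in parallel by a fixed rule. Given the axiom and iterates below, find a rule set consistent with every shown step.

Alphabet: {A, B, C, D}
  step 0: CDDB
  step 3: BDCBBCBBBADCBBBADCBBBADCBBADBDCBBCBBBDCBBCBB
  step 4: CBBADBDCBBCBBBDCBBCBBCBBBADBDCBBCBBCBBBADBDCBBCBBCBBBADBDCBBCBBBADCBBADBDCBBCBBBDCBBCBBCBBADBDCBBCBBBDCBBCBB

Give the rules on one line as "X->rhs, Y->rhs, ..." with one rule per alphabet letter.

A->B, B->CBB, C->BD, D->AD

  step 3 ⇒ step 4: BDCBBCBBBADCBBBADCBBBADCBBADBDCBBCBBBDCBBCBB ⇒ CBB·AD·BD·CBB·CBB·BD·CBB·CBB·CBB·B·AD·BD·CBB·CBB·CBB·B·AD·BD·CBB·CBB·CBB·B·AD·BD·CBB·CBB·B·AD·CBB·AD·BD·CBB·CBB·BD·CBB·CBB·CBB·AD·BD·CBB·CBB·BD·CBB·CBB
    A ↦ B
    B ↦ CBB
    C ↦ BD
    D ↦ AD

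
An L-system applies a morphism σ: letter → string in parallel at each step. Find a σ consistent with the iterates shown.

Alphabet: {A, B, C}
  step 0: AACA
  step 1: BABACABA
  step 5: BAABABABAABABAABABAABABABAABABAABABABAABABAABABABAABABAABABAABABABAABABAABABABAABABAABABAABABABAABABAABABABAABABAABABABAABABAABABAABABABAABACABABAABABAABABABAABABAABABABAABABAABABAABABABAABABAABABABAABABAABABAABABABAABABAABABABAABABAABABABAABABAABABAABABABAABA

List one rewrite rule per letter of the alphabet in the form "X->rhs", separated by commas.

A->BA, B->BAA, C->CA

  step 0 ⇒ step 1: AACA ⇒ BA·BA·CA·BA
    A ↦ BA
    C ↦ CA
    B ↦ BAA  (constrained at step 1)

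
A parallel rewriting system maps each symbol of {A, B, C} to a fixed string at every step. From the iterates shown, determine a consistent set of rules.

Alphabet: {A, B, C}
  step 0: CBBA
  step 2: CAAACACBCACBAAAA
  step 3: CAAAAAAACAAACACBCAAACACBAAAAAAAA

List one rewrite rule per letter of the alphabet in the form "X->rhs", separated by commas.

  step 2 ⇒ step 3: CAAACACBCACBAAAA ⇒ CA·AA·AA·AA·CA·AA·CA·CB·CA·AA·CA·CB·AA·AA·AA·AA
    A ↦ AA
    B ↦ CB
    C ↦ CA

A->AA, B->CB, C->CA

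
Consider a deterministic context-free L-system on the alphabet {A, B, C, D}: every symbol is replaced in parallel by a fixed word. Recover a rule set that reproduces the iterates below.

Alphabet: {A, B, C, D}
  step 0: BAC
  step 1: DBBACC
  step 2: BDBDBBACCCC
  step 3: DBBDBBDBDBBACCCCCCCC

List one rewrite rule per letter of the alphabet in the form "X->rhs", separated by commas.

A->BA, B->DB, C->CC, D->B

  step 2 ⇒ step 3: BDBDBBACCCC ⇒ DB·B·DB·B·DB·DB·BA·CC·CC·CC·CC
    A ↦ BA
    B ↦ DB
    C ↦ CC
    D ↦ B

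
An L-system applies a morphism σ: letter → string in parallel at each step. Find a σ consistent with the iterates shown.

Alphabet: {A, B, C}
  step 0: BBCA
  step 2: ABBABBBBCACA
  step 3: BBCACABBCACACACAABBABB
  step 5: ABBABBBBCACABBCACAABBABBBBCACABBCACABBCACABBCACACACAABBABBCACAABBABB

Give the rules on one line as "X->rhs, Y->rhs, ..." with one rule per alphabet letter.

  step 2 ⇒ step 3: ABBABBBBCACA ⇒ BB·CA·CA·BB·CA·CA·CA·CA·A·BB·A·BB
    A ↦ BB
    B ↦ CA
    C ↦ A

A->BB, B->CA, C->A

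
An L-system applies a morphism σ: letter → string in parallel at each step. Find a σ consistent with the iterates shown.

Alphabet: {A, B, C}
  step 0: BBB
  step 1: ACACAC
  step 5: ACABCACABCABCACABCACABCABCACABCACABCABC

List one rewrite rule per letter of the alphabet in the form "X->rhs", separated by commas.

  step 0 ⇒ step 1: BBB ⇒ AC·AC·AC
    B ↦ AC
    A ↦ BC  (constrained at step 1)
    C ↦ A  (constrained at step 1)

A->BC, B->AC, C->A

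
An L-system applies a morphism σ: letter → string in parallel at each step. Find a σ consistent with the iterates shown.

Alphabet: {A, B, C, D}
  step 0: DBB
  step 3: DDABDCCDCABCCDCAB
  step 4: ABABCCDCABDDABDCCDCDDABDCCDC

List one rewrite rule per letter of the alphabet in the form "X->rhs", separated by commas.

  step 3 ⇒ step 4: DDABDCCDCABCCDCAB ⇒ AB·AB·CC·DC·AB·D·D·AB·D·CC·DC·D·D·AB·D·CC·DC
    A ↦ CC
    B ↦ DC
    C ↦ D
    D ↦ AB

A->CC, B->DC, C->D, D->AB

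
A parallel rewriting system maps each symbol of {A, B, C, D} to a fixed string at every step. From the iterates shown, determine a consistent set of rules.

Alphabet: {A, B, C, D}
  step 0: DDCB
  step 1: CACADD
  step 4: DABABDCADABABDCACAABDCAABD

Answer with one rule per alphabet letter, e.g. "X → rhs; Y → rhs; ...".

A->AB, B->D, C->D, D->CA

  step 0 ⇒ step 1: DDCB ⇒ CA·CA·D·D
    B ↦ D
    C ↦ D
    D ↦ CA
    A ↦ AB  (constrained at step 1)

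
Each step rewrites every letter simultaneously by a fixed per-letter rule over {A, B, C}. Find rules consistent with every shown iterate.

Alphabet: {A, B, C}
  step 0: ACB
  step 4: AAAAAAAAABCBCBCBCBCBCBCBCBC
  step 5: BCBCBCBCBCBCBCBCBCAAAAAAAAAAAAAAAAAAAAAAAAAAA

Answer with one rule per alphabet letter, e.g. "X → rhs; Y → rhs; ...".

  step 4 ⇒ step 5: AAAAAAAAABCBCBCBCBCBCBCBCBC ⇒ BC·BC·BC·BC·BC·BC·BC·BC·BC·A·AA·A·AA·A·AA·A·AA·A·AA·A·AA·A·AA·A·AA·A·AA
    A ↦ BC
    B ↦ A
    C ↦ AA

A->BC, B->A, C->AA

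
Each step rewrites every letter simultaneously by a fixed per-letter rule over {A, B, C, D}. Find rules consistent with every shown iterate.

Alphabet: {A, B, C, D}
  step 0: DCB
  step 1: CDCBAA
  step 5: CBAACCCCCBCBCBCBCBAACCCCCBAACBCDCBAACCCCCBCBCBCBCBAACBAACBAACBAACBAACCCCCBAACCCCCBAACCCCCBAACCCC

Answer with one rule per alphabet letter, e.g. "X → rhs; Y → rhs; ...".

A->CC, B->AA, C->CB, D->CD

  step 0 ⇒ step 1: DCB ⇒ CD·CB·AA
    B ↦ AA
    C ↦ CB
    D ↦ CD
    A ↦ CC  (constrained at step 1)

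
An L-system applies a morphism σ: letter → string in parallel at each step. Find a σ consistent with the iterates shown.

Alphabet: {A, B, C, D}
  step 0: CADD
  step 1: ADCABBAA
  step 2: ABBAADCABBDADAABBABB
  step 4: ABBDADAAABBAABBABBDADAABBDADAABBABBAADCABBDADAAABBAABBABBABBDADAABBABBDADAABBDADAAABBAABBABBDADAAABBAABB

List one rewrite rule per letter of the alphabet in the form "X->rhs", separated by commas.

  step 1 ⇒ step 2: ADCABBAA ⇒ ABB·A·ADC·ABB·DA·DA·ABB·ABB
    A ↦ ABB
    B ↦ DA
    C ↦ ADC
    D ↦ A

A->ABB, B->DA, C->ADC, D->A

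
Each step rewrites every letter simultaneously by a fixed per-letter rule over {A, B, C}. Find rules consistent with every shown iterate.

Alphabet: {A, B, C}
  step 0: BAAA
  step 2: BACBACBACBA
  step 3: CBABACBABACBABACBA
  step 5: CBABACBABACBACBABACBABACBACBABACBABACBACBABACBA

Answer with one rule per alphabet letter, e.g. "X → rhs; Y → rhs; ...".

  step 2 ⇒ step 3: BACBACBACBA ⇒ C·BA·BA·C·BA·BA·C·BA·BA·C·BA
    A ↦ BA
    B ↦ C
    C ↦ BA

A->BA, B->C, C->BA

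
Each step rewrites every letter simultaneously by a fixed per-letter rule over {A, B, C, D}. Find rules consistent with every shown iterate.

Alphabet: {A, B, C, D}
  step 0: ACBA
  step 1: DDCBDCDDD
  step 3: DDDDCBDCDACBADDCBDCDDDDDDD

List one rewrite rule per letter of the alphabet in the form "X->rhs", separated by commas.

A->DD, B->DCD, C->CB, D->A

  step 0 ⇒ step 1: ACBA ⇒ DD·CB·DCD·DD
    A ↦ DD
    B ↦ DCD
    C ↦ CB
    D ↦ A  (constrained at step 1)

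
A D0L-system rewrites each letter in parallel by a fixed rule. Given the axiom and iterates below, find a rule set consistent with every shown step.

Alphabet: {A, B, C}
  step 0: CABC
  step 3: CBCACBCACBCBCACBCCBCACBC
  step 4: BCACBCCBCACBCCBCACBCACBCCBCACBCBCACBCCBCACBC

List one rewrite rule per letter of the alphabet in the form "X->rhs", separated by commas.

A->C, B->AC, C->BC

  step 3 ⇒ step 4: CBCACBCACBCBCACBCCBCACBC ⇒ BC·AC·BC·C·BC·AC·BC·C·BC·AC·BC·AC·BC·C·BC·AC·BC·BC·AC·BC·C·BC·AC·BC
    A ↦ C
    B ↦ AC
    C ↦ BC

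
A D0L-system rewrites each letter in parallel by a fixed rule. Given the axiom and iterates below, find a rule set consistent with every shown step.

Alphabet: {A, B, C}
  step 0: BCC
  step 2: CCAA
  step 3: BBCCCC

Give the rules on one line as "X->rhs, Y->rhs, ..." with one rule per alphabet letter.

A->CC, B->A, C->B

  step 2 ⇒ step 3: CCAA ⇒ B·B·CC·CC
    A ↦ CC
    C ↦ B
    B ↦ A  (constrained at step 0)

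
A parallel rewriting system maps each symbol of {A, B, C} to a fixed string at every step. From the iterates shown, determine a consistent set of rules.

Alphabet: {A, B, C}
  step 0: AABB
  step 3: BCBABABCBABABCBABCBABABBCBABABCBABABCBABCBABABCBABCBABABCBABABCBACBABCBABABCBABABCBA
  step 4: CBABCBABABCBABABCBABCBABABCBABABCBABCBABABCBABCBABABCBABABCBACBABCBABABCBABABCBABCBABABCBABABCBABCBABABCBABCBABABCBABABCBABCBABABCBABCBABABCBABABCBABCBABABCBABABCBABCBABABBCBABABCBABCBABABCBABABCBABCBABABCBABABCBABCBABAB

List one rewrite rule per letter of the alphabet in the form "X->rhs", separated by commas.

  step 3 ⇒ step 4: BCBABABCBABABCBABCBABABBCBABABCBABABCBABCBABABCBABCBABABCBABABCBACBABCBABABCBABABCBA ⇒ CBA·B·CBA·BAB·CBA·BAB·CBA·B·CBA·BAB·CBA·BAB·CBA·B·CBA·BAB·CBA·B·CBA·BAB·CBA·BAB·CBA·CBA·B·CBA·BAB·CBA·BAB·CBA·B·CBA·BAB·CBA·BAB·CBA·B·CBA·BAB·CBA·B·CBA·BAB·CBA·BAB·CBA·B·CBA·BAB·CBA·B·CBA·BAB·CBA·BAB·CBA·B·CBA·BAB·CBA·BAB·CBA·B·CBA·BAB·B·CBA·BAB·CBA·B·CBA·BAB·CBA·BAB·CBA·B·CBA·BAB·CBA·BAB·CBA·B·CBA·BAB
    A ↦ BAB
    B ↦ CBA
    C ↦ B

A->BAB, B->CBA, C->B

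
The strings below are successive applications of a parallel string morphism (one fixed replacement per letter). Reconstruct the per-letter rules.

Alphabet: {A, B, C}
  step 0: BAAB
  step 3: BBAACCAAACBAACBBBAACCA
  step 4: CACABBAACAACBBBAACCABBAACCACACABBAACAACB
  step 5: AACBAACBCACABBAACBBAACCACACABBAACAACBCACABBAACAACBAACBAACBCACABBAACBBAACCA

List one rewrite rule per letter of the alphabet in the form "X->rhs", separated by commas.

A->B, B->CA, C->AAC

  step 4 ⇒ step 5: CACABBAACAACBBBAACCABBAACCACACABBAACAACB ⇒ AAC·B·AAC·B·CA·CA·B·B·AAC·B·B·AAC·CA·CA·CA·B·B·AAC·AAC·B·CA·CA·B·B·AAC·AAC·B·AAC·B·AAC·B·CA·CA·B·B·AAC·B·B·AAC·CA
    A ↦ B
    B ↦ CA
    C ↦ AAC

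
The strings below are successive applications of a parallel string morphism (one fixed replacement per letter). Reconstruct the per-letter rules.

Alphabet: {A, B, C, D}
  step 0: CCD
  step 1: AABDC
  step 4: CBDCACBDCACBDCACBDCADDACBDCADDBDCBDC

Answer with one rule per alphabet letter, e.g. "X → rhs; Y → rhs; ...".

  step 0 ⇒ step 1: CCD ⇒ A·A·BDC
    C ↦ A
    D ↦ BDC
    A ↦ DD  (constrained at step 1)
    B ↦ C  (constrained at step 1)

A->DD, B->C, C->A, D->BDC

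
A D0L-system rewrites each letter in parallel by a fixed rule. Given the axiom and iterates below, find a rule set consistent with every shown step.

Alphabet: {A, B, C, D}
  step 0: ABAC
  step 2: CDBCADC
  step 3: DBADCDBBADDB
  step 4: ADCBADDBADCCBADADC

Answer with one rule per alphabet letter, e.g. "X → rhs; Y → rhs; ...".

  step 3 ⇒ step 4: DBADCDBBADDB ⇒ AD·C·B·AD·DB·AD·C·C·B·AD·AD·C
    A ↦ B
    B ↦ C
    C ↦ DB
    D ↦ AD

A->B, B->C, C->DB, D->AD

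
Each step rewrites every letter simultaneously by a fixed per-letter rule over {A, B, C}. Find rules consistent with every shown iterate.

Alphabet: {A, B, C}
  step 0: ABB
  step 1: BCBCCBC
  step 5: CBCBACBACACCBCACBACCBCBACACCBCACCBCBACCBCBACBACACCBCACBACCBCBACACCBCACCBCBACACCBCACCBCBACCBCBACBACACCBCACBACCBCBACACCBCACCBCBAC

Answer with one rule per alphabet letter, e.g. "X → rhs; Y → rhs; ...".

  step 0 ⇒ step 1: ABB ⇒ B·CBC·CBC
    A ↦ B
    B ↦ CBC
    C ↦ AC  (constrained at step 1)

A->B, B->CBC, C->AC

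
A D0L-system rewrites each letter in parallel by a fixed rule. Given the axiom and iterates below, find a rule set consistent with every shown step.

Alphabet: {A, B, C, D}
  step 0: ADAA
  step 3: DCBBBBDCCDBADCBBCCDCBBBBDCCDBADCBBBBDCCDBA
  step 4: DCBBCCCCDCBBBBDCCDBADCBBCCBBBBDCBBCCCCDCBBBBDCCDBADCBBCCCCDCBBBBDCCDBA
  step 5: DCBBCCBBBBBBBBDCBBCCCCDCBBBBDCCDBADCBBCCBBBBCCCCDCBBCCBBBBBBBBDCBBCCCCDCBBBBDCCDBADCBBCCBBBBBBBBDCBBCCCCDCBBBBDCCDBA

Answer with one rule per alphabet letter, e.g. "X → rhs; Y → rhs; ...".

A->DBA, B->C, C->BB, D->DC

  step 4 ⇒ step 5: DCBBCCCCDCBBBBDCCDBADCBBCCBBBBDCBBCCCCDCBBBBDCCDBADCBBCCCCDCBBBBDCCDBA ⇒ DC·BB·C·C·BB·BB·BB·BB·DC·BB·C·C·C·C·DC·BB·BB·DC·C·DBA·DC·BB·C·C·BB·BB·C·C·C·C·DC·BB·C·C·BB·BB·BB·BB·DC·BB·C·C·C·C·DC·BB·BB·DC·C·DBA·DC·BB·C·C·BB·BB·BB·BB·DC·BB·C·C·C·C·DC·BB·BB·DC·C·DBA
    A ↦ DBA
    B ↦ C
    C ↦ BB
    D ↦ DC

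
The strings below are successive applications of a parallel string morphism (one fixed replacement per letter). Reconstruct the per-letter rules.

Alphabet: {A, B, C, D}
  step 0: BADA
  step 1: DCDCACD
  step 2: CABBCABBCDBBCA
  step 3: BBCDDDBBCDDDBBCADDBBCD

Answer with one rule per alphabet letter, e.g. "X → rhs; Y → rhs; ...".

  step 2 ⇒ step 3: CABBCABBCDBBCA ⇒ BB·CD·D·D·BB·CD·D·D·BB·CA·D·D·BB·CD
    A ↦ CD
    B ↦ D
    C ↦ BB
    D ↦ CA

A->CD, B->D, C->BB, D->CA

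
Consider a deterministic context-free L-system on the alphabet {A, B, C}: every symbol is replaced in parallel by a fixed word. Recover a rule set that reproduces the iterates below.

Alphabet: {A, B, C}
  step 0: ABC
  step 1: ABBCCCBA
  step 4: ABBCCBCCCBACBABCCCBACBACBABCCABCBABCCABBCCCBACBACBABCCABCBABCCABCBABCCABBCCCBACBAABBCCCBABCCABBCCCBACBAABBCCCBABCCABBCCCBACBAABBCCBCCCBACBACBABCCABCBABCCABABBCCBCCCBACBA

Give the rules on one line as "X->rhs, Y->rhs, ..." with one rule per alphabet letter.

  step 0 ⇒ step 1: ABC ⇒ AB·BCC·CBA
    A ↦ AB
    B ↦ BCC
    C ↦ CBA

A->AB, B->BCC, C->CBA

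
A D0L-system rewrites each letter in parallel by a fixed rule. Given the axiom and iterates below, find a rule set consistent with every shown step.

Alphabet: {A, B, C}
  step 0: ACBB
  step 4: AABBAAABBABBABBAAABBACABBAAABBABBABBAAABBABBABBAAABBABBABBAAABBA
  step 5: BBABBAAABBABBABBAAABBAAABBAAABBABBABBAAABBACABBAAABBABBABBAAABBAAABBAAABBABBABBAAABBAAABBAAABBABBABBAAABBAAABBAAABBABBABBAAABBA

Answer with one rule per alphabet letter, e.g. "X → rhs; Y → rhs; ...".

A->BBA, B->A, C->CA

  step 4 ⇒ step 5: AABBAAABBABBABBAAABBACABBAAABBABBABBAAABBABBABBAAABBABBABBAAABBA ⇒ BBA·BBA·A·A·BBA·BBA·BBA·A·A·BBA·A·A·BBA·A·A·BBA·BBA·BBA·A·A·BBA·CA·BBA·A·A·BBA·BBA·BBA·A·A·BBA·A·A·BBA·A·A·BBA·BBA·BBA·A·A·BBA·A·A·BBA·A·A·BBA·BBA·BBA·A·A·BBA·A·A·BBA·A·A·BBA·BBA·BBA·A·A·BBA
    A ↦ BBA
    B ↦ A
    C ↦ CA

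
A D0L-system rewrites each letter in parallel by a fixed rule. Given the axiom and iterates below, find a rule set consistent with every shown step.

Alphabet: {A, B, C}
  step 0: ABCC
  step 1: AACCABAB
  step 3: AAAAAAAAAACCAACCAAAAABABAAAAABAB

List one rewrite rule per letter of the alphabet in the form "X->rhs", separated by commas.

  step 0 ⇒ step 1: ABCC ⇒ AA·CC·AB·AB
    A ↦ AA
    B ↦ CC
    C ↦ AB

A->AA, B->CC, C->AB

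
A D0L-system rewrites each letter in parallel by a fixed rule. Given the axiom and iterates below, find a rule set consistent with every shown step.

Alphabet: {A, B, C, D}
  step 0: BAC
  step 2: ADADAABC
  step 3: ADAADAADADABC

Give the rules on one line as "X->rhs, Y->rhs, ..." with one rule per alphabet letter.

  step 2 ⇒ step 3: ADADAABC ⇒ AD·A·AD·A·AD·AD·A·BC
    A ↦ AD
    B ↦ A
    C ↦ BC
    D ↦ A

A->AD, B->A, C->BC, D->A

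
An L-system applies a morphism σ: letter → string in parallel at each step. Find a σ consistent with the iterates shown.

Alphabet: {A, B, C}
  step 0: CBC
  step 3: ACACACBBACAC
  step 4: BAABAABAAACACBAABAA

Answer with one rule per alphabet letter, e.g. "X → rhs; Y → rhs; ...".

  step 3 ⇒ step 4: ACACACBBACAC ⇒ B·AA·B·AA·B·AA·AC·AC·B·AA·B·AA
    A ↦ B
    B ↦ AC
    C ↦ AA

A->B, B->AC, C->AA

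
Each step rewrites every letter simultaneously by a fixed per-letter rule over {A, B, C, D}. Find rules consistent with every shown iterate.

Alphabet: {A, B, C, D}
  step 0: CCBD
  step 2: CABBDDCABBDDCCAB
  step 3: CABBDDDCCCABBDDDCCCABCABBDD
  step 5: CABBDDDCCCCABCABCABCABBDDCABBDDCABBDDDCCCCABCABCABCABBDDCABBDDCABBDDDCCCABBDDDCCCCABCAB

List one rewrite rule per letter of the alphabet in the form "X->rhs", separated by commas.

  step 2 ⇒ step 3: CABBDDCABBDDCCAB ⇒ CAB·BD·D·D·C·C·CAB·BD·D·D·C·C·CAB·CAB·BD·D
    A ↦ BD
    B ↦ D
    C ↦ CAB
    D ↦ C

A->BD, B->D, C->CAB, D->C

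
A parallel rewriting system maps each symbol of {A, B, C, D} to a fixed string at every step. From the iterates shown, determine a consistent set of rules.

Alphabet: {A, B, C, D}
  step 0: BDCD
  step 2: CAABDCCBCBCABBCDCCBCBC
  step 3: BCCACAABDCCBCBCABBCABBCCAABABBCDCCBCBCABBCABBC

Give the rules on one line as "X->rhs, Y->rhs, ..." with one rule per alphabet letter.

  step 2 ⇒ step 3: CAABDCCBCBCABBCDCCBCBC ⇒ BC·CA·CA·AB·DCC·BC·BC·AB·BC·AB·BC·CA·AB·AB·BC·DCC·BC·BC·AB·BC·AB·BC
    A ↦ CA
    B ↦ AB
    C ↦ BC
    D ↦ DCC

A->CA, B->AB, C->BC, D->DCC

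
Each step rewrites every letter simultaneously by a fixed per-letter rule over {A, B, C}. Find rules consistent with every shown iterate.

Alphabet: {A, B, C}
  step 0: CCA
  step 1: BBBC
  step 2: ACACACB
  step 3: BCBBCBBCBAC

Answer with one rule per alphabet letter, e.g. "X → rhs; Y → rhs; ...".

A->BC, B->AC, C->B

  step 2 ⇒ step 3: ACACACB ⇒ BC·B·BC·B·BC·B·AC
    A ↦ BC
    B ↦ AC
    C ↦ B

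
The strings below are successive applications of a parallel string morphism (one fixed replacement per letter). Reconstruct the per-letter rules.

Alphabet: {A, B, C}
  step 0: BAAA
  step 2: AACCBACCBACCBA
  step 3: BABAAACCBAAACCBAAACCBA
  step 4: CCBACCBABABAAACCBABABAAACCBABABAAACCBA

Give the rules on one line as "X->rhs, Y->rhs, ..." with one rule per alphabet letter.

A->BA, B->CC, C->A

  step 3 ⇒ step 4: BABAAACCBAAACCBAAACCBA ⇒ CC·BA·CC·BA·BA·BA·A·A·CC·BA·BA·BA·A·A·CC·BA·BA·BA·A·A·CC·BA
    A ↦ BA
    B ↦ CC
    C ↦ A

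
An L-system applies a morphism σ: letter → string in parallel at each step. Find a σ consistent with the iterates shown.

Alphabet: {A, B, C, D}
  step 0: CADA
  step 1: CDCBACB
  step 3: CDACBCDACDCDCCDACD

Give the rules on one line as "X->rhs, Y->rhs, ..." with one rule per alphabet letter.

  step 0 ⇒ step 1: CADA ⇒ CD·CB·A·CB
    A ↦ CB
    C ↦ CD
    D ↦ A
    B ↦ C  (constrained at step 1)

A->CB, B->C, C->CD, D->A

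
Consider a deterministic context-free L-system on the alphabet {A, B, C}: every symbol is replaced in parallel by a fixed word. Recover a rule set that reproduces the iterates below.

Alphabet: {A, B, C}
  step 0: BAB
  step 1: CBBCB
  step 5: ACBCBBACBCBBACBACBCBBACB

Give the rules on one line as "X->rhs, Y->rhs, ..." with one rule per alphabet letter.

  step 0 ⇒ step 1: BAB ⇒ CB·B·CB
    A ↦ B
    B ↦ CB
    C ↦ A  (constrained at step 1)

A->B, B->CB, C->A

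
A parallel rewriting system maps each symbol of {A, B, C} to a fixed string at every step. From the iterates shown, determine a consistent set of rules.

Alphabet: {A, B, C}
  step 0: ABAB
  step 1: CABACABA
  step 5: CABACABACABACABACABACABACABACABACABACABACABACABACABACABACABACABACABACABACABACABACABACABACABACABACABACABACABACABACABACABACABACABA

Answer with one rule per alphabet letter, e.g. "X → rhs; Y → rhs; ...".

A->CAB, B->A, C->A

  step 0 ⇒ step 1: ABAB ⇒ CAB·A·CAB·A
    A ↦ CAB
    B ↦ A
    C ↦ A  (constrained at step 1)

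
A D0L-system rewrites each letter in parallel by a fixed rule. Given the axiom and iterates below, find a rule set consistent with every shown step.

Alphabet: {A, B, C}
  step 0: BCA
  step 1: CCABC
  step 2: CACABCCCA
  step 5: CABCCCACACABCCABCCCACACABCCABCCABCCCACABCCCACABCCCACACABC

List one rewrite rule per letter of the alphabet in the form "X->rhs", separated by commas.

A->BC, B->C, C->CA

  step 1 ⇒ step 2: CCABC ⇒ CA·CA·BC·C·CA
    A ↦ BC
    B ↦ C
    C ↦ CA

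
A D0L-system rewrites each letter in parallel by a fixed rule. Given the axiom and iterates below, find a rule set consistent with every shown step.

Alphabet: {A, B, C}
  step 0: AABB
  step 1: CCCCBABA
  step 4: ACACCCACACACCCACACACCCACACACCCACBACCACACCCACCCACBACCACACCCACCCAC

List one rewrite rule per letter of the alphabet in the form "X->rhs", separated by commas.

A->CC, B->BA, C->AC

  step 0 ⇒ step 1: AABB ⇒ CC·CC·BA·BA
    A ↦ CC
    B ↦ BA
    C ↦ AC  (constrained at step 1)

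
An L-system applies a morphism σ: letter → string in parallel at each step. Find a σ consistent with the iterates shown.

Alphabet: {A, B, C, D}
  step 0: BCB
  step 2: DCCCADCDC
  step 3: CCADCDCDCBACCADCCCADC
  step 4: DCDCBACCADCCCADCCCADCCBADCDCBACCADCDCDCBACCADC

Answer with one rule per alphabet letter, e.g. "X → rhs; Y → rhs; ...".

  step 3 ⇒ step 4: CCADCDCDCBACCADCCCADC ⇒ DC·DC·BA·CCA·DC·CCA·DC·CCA·DC·C·BA·DC·DC·BA·CCA·DC·DC·DC·BA·CCA·DC
    A ↦ BA
    B ↦ C
    C ↦ DC
    D ↦ CCA

A->BA, B->C, C->DC, D->CCA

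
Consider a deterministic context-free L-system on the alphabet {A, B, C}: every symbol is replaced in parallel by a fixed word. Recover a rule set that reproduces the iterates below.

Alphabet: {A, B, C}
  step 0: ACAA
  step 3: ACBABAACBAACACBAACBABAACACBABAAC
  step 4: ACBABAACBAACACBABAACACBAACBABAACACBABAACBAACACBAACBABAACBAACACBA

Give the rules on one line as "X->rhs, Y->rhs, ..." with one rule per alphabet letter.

A->AC, B->BA, C->BA

  step 3 ⇒ step 4: ACBABAACBAACACBAACBABAACACBABAAC ⇒ AC·BA·BA·AC·BA·AC·AC·BA·BA·AC·AC·BA·AC·BA·BA·AC·AC·BA·BA·AC·BA·AC·AC·BA·AC·BA·BA·AC·BA·AC·AC·BA
    A ↦ AC
    B ↦ BA
    C ↦ BA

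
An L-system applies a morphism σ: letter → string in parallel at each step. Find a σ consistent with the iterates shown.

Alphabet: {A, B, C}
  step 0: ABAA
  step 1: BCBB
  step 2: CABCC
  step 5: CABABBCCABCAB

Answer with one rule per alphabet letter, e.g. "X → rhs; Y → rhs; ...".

A->B, B->C, C->AB

  step 1 ⇒ step 2: BCBB ⇒ C·AB·C·C
    B ↦ C
    C ↦ AB
  step 0 ⇒ step 1: ABAA ⇒ B·C·B·B
    A ↦ B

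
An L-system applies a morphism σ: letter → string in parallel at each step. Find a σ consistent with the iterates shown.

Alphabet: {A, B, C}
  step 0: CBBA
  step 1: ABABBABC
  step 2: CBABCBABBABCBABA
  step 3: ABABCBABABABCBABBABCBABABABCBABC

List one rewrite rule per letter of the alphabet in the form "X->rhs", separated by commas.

  step 2 ⇒ step 3: CBABCBABBABCBABA ⇒ A·BAB·C·BAB·A·BAB·C·BAB·BAB·C·BAB·A·BAB·C·BAB·C
    A ↦ C
    B ↦ BAB
    C ↦ A

A->C, B->BAB, C->A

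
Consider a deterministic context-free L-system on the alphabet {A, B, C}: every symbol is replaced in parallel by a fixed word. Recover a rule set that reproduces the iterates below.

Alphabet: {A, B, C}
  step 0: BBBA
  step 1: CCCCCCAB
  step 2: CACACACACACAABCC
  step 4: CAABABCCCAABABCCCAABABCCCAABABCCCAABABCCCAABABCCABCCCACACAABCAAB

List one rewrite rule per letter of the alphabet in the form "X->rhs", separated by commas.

  step 1 ⇒ step 2: CCCCCCAB ⇒ CA·CA·CA·CA·CA·CA·AB·CC
    A ↦ AB
    B ↦ CC
    C ↦ CA

A->AB, B->CC, C->CA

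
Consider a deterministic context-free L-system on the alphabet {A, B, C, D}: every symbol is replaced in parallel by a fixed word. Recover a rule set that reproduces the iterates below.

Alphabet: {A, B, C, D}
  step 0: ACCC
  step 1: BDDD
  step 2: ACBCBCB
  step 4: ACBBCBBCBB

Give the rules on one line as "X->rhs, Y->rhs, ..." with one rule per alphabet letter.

A->B, B->A, C->D, D->CB

  step 1 ⇒ step 2: BDDD ⇒ A·CB·CB·CB
    B ↦ A
    D ↦ CB
  step 0 ⇒ step 1: ACCC ⇒ B·D·D·D
    A ↦ B
  step 0 ⇒ step 1: ACCC ⇒ B·D·D·D
    C ↦ D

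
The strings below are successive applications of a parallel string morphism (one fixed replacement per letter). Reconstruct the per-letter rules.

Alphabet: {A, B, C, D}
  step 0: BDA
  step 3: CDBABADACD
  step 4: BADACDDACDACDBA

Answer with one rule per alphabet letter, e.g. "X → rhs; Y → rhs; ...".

A->CD, B->DA, C->B, D->A

  step 3 ⇒ step 4: CDBABADACD ⇒ B·A·DA·CD·DA·CD·A·CD·B·A
    A ↦ CD
    B ↦ DA
    C ↦ B
    D ↦ A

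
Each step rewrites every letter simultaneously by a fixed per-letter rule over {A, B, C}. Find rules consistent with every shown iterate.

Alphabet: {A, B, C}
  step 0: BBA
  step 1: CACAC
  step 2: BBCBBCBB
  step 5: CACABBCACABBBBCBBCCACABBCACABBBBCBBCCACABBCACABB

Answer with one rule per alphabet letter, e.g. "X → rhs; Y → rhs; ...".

  step 1 ⇒ step 2: CACAC ⇒ BB·C·BB·C·BB
    A ↦ C
    C ↦ BB
  step 0 ⇒ step 1: BBA ⇒ CA·CA·C
    B ↦ CA

A->C, B->CA, C->BB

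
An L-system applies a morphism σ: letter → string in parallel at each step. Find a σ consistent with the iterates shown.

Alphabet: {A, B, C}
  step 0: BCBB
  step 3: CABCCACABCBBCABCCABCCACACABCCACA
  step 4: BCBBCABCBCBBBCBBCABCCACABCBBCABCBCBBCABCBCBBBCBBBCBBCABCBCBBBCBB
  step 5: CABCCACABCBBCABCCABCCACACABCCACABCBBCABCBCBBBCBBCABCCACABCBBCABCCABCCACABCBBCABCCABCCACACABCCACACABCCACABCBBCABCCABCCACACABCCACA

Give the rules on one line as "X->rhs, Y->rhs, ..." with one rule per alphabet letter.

  step 4 ⇒ step 5: BCBBCABCBCBBBCBBCABCCACABCBBCABCBCBBCABCBCBBBCBBBCBBCABCBCBBBCBB ⇒ CA·BC·CA·CA·BC·BB·CA·BC·CA·BC·CA·CA·CA·BC·CA·CA·BC·BB·CA·BC·BC·BB·BC·BB·CA·BC·CA·CA·BC·BB·CA·BC·CA·BC·CA·CA·BC·BB·CA·BC·CA·BC·CA·CA·CA·BC·CA·CA·CA·BC·CA·CA·BC·BB·CA·BC·CA·BC·CA·CA·CA·BC·CA·CA
    A ↦ BB
    B ↦ CA
    C ↦ BC

A->BB, B->CA, C->BC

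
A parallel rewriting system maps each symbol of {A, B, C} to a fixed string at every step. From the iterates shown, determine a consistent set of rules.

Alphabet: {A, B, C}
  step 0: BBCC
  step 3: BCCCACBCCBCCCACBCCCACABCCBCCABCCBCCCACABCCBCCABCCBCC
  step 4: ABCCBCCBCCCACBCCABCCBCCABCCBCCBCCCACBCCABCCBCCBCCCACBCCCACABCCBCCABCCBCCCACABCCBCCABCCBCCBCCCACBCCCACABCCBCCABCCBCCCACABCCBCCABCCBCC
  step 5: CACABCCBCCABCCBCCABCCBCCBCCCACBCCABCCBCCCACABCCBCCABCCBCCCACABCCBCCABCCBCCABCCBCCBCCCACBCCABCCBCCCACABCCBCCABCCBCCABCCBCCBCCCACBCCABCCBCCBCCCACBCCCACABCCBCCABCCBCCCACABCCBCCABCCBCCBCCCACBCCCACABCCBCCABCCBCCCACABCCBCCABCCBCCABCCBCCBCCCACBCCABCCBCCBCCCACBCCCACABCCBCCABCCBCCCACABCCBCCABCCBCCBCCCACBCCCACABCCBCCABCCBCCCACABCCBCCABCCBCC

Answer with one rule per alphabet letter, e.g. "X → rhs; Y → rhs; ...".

A->CAC, B->A, C->BCC

  step 4 ⇒ step 5: ABCCBCCBCCCACBCCABCCBCCABCCBCCBCCCACBCCABCCBCCBCCCACBCCCACABCCBCCABCCBCCCACABCCBCCABCCBCCBCCCACBCCCACABCCBCCABCCBCCCACABCCBCCABCCBCC ⇒ CAC·A·BCC·BCC·A·BCC·BCC·A·BCC·BCC·BCC·CAC·BCC·A·BCC·BCC·CAC·A·BCC·BCC·A·BCC·BCC·CAC·A·BCC·BCC·A·BCC·BCC·A·BCC·BCC·BCC·CAC·BCC·A·BCC·BCC·CAC·A·BCC·BCC·A·BCC·BCC·A·BCC·BCC·BCC·CAC·BCC·A·BCC·BCC·BCC·CAC·BCC·CAC·A·BCC·BCC·A·BCC·BCC·CAC·A·BCC·BCC·A·BCC·BCC·BCC·CAC·BCC·CAC·A·BCC·BCC·A·BCC·BCC·CAC·A·BCC·BCC·A·BCC·BCC·A·BCC·BCC·BCC·CAC·BCC·A·BCC·BCC·BCC·CAC·BCC·CAC·A·BCC·BCC·A·BCC·BCC·CAC·A·BCC·BCC·A·BCC·BCC·BCC·CAC·BCC·CAC·A·BCC·BCC·A·BCC·BCC·CAC·A·BCC·BCC·A·BCC·BCC
    A ↦ CAC
    B ↦ A
    C ↦ BCC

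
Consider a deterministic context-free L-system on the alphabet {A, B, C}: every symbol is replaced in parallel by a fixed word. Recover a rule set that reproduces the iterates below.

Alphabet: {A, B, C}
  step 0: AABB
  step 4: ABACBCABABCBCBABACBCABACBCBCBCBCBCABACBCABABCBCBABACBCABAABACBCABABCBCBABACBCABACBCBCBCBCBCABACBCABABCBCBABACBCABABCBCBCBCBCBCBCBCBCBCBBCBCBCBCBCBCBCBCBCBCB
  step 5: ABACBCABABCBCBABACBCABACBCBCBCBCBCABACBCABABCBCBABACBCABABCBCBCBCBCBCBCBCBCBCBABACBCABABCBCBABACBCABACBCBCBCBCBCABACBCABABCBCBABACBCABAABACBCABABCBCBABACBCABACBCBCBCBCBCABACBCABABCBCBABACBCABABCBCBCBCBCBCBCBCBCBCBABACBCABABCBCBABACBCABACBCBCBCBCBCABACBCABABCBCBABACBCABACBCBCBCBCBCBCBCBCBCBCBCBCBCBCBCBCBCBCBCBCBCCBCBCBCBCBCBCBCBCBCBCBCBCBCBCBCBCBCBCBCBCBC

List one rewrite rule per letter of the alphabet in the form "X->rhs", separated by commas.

A->ABA, B->CBC, C->B

  step 4 ⇒ step 5: ABACBCABABCBCBABACBCABACBCBCBCBCBCABACBCABABCBCBABACBCABAABACBCABABCBCBABACBCABACBCBCBCBCBCABACBCABABCBCBABACBCABABCBCBCBCBCBCBCBCBCBCBBCBCBCBCBCBCBCBCBCBCB ⇒ ABA·CBC·ABA·B·CBC·B·ABA·CBC·ABA·CBC·B·CBC·B·CBC·ABA·CBC·ABA·B·CBC·B·ABA·CBC·ABA·B·CBC·B·CBC·B·CBC·B·CBC·B·CBC·B·ABA·CBC·ABA·B·CBC·B·ABA·CBC·ABA·CBC·B·CBC·B·CBC·ABA·CBC·ABA·B·CBC·B·ABA·CBC·ABA·ABA·CBC·ABA·B·CBC·B·ABA·CBC·ABA·CBC·B·CBC·B·CBC·ABA·CBC·ABA·B·CBC·B·ABA·CBC·ABA·B·CBC·B·CBC·B·CBC·B·CBC·B·CBC·B·ABA·CBC·ABA·B·CBC·B·ABA·CBC·ABA·CBC·B·CBC·B·CBC·ABA·CBC·ABA·B·CBC·B·ABA·CBC·ABA·CBC·B·CBC·B·CBC·B·CBC·B·CBC·B·CBC·B·CBC·B·CBC·B·CBC·B·CBC·B·CBC·CBC·B·CBC·B·CBC·B·CBC·B·CBC·B·CBC·B·CBC·B·CBC·B·CBC·B·CBC·B·CBC
    A ↦ ABA
    B ↦ CBC
    C ↦ B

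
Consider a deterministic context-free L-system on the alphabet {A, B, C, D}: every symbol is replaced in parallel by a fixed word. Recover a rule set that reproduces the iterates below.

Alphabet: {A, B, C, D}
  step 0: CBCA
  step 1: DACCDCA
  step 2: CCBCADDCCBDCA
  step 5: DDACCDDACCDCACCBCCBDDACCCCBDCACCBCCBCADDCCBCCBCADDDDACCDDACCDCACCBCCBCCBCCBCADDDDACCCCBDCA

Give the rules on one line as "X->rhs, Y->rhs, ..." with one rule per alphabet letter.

A->CA, B->ACC, C->D, D->CCB

  step 1 ⇒ step 2: DACCDCA ⇒ CCB·CA·D·D·CCB·D·CA
    A ↦ CA
    C ↦ D
    D ↦ CCB
  step 0 ⇒ step 1: CBCA ⇒ D·ACC·D·CA
    B ↦ ACC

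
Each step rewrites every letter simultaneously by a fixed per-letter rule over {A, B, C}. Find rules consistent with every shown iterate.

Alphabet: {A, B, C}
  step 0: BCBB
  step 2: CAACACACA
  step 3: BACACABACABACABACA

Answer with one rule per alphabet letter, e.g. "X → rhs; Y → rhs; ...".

A->CA, B->A, C->BA

  step 2 ⇒ step 3: CAACACACA ⇒ BA·CA·CA·BA·CA·BA·CA·BA·CA
    A ↦ CA
    C ↦ BA
    B ↦ A  (constrained at step 0)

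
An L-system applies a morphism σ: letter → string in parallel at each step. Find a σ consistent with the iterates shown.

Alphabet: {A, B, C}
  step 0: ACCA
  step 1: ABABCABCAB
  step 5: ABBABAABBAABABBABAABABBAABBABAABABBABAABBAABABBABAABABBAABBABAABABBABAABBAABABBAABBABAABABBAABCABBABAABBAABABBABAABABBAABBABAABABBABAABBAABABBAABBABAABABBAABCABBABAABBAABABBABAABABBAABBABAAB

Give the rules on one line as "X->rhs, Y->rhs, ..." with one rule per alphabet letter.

  step 0 ⇒ step 1: ACCA ⇒ AB·ABC·ABC·AB
    A ↦ AB
    C ↦ ABC
    B ↦ BA  (constrained at step 1)

A->AB, B->BA, C->ABC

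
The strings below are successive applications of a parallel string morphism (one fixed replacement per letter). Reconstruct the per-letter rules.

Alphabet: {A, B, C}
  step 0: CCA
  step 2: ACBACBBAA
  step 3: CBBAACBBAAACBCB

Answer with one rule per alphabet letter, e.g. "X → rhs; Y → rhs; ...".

  step 2 ⇒ step 3: ACBACBBAA ⇒ CB·BA·A·CB·BA·A·A·CB·CB
    A ↦ CB
    B ↦ A
    C ↦ BA

A->CB, B->A, C->BA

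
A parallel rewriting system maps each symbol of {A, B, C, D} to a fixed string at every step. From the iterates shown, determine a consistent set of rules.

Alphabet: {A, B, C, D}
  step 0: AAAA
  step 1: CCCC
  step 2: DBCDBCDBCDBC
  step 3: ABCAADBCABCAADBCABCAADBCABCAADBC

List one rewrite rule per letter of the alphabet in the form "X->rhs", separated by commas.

A->C, B->CAA, C->DBC, D->AB

  step 2 ⇒ step 3: DBCDBCDBCDBC ⇒ AB·CAA·DBC·AB·CAA·DBC·AB·CAA·DBC·AB·CAA·DBC
    B ↦ CAA
    C ↦ DBC
    D ↦ AB
  step 0 ⇒ step 1: AAAA ⇒ C·C·C·C
    A ↦ C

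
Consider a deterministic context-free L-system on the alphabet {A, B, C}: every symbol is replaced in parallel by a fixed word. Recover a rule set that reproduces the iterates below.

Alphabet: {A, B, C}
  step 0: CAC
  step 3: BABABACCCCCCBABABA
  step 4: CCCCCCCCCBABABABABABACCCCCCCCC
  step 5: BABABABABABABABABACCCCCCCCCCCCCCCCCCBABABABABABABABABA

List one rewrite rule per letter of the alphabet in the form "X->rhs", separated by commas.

  step 4 ⇒ step 5: CCCCCCCCCBABABABABABACCCCCCCCC ⇒ BA·BA·BA·BA·BA·BA·BA·BA·BA·C·CC·C·CC·C·CC·C·CC·C·CC·C·CC·BA·BA·BA·BA·BA·BA·BA·BA·BA
    A ↦ CC
    B ↦ C
    C ↦ BA

A->CC, B->C, C->BA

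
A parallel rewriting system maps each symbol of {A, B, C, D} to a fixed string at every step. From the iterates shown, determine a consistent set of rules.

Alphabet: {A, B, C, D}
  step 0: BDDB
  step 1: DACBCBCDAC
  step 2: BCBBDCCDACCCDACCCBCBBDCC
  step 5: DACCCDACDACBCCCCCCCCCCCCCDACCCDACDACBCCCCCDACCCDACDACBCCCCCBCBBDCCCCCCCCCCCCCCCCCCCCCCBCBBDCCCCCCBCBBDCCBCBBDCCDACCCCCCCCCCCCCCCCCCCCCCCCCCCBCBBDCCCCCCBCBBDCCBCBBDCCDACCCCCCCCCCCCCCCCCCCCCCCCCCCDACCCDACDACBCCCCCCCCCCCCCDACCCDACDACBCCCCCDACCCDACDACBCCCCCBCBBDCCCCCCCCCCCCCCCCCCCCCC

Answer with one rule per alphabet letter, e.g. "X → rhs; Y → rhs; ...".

A->BBD, B->DAC, C->CC, D->BC

  step 1 ⇒ step 2: DACBCBCDAC ⇒ BC·BBD·CC·DAC·CC·DAC·CC·BC·BBD·CC
    A ↦ BBD
    B ↦ DAC
    C ↦ CC
    D ↦ BC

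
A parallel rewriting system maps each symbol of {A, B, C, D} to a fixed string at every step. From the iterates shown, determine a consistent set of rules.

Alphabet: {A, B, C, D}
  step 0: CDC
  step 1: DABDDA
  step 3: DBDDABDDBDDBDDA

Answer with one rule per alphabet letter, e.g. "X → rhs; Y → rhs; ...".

A->C, B->D, C->DA, D->BD

  step 0 ⇒ step 1: CDC ⇒ DA·BD·DA
    C ↦ DA
    D ↦ BD
    A ↦ C  (constrained at step 1)
    B ↦ D  (constrained at step 1)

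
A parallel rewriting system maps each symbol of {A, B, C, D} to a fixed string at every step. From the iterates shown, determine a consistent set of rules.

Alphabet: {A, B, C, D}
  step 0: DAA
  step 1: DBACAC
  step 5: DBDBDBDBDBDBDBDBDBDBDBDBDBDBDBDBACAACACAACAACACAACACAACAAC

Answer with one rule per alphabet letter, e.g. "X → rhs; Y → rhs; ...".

A->AC, B->DB, C->A, D->DB

  step 0 ⇒ step 1: DAA ⇒ DB·AC·AC
    A ↦ AC
    D ↦ DB
    B ↦ DB  (constrained at step 1)
    C ↦ A  (constrained at step 1)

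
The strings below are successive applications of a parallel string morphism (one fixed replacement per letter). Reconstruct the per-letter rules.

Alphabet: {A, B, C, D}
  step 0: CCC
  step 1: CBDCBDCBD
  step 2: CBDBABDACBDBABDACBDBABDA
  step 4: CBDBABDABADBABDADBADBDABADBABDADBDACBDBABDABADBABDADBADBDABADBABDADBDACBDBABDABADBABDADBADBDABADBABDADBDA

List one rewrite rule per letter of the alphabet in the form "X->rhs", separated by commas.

  step 1 ⇒ step 2: CBDCBDCBD ⇒ CBD·BA·BDA·CBD·BA·BDA·CBD·BA·BDA
    B ↦ BA
    C ↦ CBD
    D ↦ BDA
    A ↦ D  (constrained at step 2)

A->D, B->BA, C->CBD, D->BDA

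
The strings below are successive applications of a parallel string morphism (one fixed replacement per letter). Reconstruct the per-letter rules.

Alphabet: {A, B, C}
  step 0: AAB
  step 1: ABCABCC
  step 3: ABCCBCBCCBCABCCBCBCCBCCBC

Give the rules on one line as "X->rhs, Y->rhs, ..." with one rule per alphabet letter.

A->ABC, B->C, C->BC

  step 0 ⇒ step 1: AAB ⇒ ABC·ABC·C
    A ↦ ABC
    B ↦ C
    C ↦ BC  (constrained at step 1)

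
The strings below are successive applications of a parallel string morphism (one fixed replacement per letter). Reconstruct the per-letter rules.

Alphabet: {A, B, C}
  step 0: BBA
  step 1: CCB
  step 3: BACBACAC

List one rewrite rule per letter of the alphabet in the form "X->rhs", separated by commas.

A->B, B->C, C->AC

  step 0 ⇒ step 1: BBA ⇒ C·C·B
    A ↦ B
    B ↦ C
    C ↦ AC  (constrained at step 1)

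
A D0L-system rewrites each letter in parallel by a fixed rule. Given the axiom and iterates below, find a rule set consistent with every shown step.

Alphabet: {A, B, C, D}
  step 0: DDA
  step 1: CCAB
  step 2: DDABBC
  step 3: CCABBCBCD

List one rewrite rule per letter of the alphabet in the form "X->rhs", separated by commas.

A->AB, B->BC, C->D, D->C

  step 2 ⇒ step 3: DDABBC ⇒ C·C·AB·BC·BC·D
    A ↦ AB
    B ↦ BC
    C ↦ D
    D ↦ C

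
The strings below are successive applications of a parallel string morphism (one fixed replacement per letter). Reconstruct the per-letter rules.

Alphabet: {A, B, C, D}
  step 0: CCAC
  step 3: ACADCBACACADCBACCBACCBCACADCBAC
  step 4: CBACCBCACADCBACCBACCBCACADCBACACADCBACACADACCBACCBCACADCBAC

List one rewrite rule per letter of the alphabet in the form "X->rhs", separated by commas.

  step 3 ⇒ step 4: ACADCBACACADCBACCBACCBCACADCBAC ⇒ CB·AC·CB·C·AC·AD·CB·AC·CB·AC·CB·C·AC·AD·CB·AC·AC·AD·CB·AC·AC·AD·AC·CB·AC·CB·C·AC·AD·CB·AC
    A ↦ CB
    B ↦ AD
    C ↦ AC
    D ↦ C

A->CB, B->AD, C->AC, D->C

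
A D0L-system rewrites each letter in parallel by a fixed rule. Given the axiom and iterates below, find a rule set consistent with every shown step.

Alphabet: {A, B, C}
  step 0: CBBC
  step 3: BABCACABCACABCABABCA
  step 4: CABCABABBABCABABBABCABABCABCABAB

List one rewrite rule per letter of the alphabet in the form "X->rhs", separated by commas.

  step 3 ⇒ step 4: BABCACABCACABCABABCA ⇒ CA·B·CA·BA·B·BA·B·CA·BA·B·BA·B·CA·BA·B·CA·B·CA·BA·B
    A ↦ B
    B ↦ CA
    C ↦ BA

A->B, B->CA, C->BA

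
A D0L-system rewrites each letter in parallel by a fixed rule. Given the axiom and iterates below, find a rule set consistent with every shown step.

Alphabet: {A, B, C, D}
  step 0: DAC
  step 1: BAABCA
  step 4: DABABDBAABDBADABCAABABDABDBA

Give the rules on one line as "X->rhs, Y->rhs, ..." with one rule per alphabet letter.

A->AB, B->D, C->CA, D->BA

  step 0 ⇒ step 1: DAC ⇒ BA·AB·CA
    A ↦ AB
    C ↦ CA
    D ↦ BA
    B ↦ D  (constrained at step 1)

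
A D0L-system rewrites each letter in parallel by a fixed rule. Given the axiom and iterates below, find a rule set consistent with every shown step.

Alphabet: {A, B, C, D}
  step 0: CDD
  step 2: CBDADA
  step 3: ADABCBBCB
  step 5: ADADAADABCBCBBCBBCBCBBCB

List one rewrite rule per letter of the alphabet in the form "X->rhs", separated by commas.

A->CB, B->DA, C->A, D->B

  step 2 ⇒ step 3: CBDADA ⇒ A·DA·B·CB·B·CB
    A ↦ CB
    B ↦ DA
    C ↦ A
    D ↦ B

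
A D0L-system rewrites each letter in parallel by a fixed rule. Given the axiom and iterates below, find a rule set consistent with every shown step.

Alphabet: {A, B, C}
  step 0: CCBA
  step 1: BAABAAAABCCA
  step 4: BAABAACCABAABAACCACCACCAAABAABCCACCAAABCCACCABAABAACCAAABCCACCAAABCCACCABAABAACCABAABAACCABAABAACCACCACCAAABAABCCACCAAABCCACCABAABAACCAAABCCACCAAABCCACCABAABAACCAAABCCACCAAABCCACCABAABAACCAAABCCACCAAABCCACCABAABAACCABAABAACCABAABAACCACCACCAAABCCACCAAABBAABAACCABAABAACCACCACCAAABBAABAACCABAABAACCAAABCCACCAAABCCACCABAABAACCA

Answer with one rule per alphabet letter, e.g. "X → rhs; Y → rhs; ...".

  step 0 ⇒ step 1: CCBA ⇒ BAA·BAA·AAB·CCA
    A ↦ CCA
    B ↦ AAB
    C ↦ BAA

A->CCA, B->AAB, C->BAA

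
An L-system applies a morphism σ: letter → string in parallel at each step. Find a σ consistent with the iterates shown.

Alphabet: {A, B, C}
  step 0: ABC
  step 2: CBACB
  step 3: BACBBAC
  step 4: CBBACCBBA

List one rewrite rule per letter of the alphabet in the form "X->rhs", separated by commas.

A->B, B->C, C->BA

  step 3 ⇒ step 4: BACBBAC ⇒ C·B·BA·C·C·B·BA
    A ↦ B
    B ↦ C
    C ↦ BA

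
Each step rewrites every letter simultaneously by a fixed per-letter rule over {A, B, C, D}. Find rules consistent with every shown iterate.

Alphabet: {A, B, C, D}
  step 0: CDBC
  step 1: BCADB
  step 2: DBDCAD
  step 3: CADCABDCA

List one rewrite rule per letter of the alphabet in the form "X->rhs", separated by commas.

  step 2 ⇒ step 3: DBDCAD ⇒ CA·D·CA·B·D·CA
    A ↦ D
    B ↦ D
    C ↦ B
    D ↦ CA

A->D, B->D, C->B, D->CA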